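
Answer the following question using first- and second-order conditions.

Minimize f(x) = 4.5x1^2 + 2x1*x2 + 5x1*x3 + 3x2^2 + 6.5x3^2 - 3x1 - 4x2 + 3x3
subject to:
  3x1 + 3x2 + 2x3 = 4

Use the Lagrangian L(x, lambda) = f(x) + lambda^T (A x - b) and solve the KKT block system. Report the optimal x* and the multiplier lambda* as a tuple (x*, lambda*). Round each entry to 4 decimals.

Form the Lagrangian:
  L(x, lambda) = (1/2) x^T Q x + c^T x + lambda^T (A x - b)
Stationarity (grad_x L = 0): Q x + c + A^T lambda = 0.
Primal feasibility: A x = b.

This gives the KKT block system:
  [ Q   A^T ] [ x     ]   [-c ]
  [ A    0  ] [ lambda ] = [ b ]

Solving the linear system:
  x*      = (0.6204, 0.9295, -0.3249)
  lambda* = (-0.9393)
  f(x*)   = -1.3982

x* = (0.6204, 0.9295, -0.3249), lambda* = (-0.9393)


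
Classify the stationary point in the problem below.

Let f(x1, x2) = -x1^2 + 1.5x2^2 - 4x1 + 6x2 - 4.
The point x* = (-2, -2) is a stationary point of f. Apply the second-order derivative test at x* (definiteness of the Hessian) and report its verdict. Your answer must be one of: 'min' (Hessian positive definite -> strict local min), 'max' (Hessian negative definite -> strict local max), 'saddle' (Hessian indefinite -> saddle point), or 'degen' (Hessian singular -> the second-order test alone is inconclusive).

Compute the Hessian H = grad^2 f:
  H = [[-2, 0], [0, 3]]
Verify stationarity: grad f(x*) = H x* + g = (0, 0).
Eigenvalues of H: -2, 3.
Eigenvalues have mixed signs, so H is indefinite -> x* is a saddle point.

saddle


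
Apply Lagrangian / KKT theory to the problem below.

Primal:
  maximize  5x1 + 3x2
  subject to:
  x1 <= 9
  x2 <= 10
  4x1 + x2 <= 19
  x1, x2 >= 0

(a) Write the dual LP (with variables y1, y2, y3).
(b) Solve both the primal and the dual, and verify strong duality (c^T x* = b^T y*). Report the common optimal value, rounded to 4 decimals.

The standard primal-dual pair for 'max c^T x s.t. A x <= b, x >= 0' is:
  Dual:  min b^T y  s.t.  A^T y >= c,  y >= 0.

So the dual LP is:
  minimize  9y1 + 10y2 + 19y3
  subject to:
    y1 + 4y3 >= 5
    y2 + y3 >= 3
    y1, y2, y3 >= 0

Solving the primal: x* = (2.25, 10).
  primal value c^T x* = 41.25.
Solving the dual: y* = (0, 1.75, 1.25).
  dual value b^T y* = 41.25.
Strong duality: c^T x* = b^T y*. Confirmed.

41.25


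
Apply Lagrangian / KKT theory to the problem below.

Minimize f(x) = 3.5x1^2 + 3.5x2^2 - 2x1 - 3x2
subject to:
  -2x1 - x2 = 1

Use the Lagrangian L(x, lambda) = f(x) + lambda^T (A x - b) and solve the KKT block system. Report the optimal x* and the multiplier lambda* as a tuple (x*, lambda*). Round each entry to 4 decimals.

Form the Lagrangian:
  L(x, lambda) = (1/2) x^T Q x + c^T x + lambda^T (A x - b)
Stationarity (grad_x L = 0): Q x + c + A^T lambda = 0.
Primal feasibility: A x = b.

This gives the KKT block system:
  [ Q   A^T ] [ x     ]   [-c ]
  [ A    0  ] [ lambda ] = [ b ]

Solving the linear system:
  x*      = (-0.5143, 0.0286)
  lambda* = (-2.8)
  f(x*)   = 1.8714

x* = (-0.5143, 0.0286), lambda* = (-2.8)


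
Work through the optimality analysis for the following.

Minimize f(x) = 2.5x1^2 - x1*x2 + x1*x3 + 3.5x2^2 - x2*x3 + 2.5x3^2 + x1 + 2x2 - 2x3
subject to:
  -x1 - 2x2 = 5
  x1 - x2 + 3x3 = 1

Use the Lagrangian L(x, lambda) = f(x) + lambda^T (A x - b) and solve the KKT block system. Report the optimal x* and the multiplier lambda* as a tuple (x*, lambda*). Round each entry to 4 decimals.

Form the Lagrangian:
  L(x, lambda) = (1/2) x^T Q x + c^T x + lambda^T (A x - b)
Stationarity (grad_x L = 0): Q x + c + A^T lambda = 0.
Primal feasibility: A x = b.

This gives the KKT block system:
  [ Q   A^T ] [ x     ]   [-c ]
  [ A    0  ] [ lambda ] = [ b ]

Solving the linear system:
  x*      = (-1.5333, -1.7333, 0.2667)
  lambda* = (-4.5111, 0.1556)
  f(x*)   = 8.4333

x* = (-1.5333, -1.7333, 0.2667), lambda* = (-4.5111, 0.1556)


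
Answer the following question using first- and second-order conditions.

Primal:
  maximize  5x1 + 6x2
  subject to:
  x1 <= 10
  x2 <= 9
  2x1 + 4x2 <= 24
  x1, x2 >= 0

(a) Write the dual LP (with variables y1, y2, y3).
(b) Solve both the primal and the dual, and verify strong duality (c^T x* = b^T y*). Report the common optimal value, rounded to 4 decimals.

The standard primal-dual pair for 'max c^T x s.t. A x <= b, x >= 0' is:
  Dual:  min b^T y  s.t.  A^T y >= c,  y >= 0.

So the dual LP is:
  minimize  10y1 + 9y2 + 24y3
  subject to:
    y1 + 2y3 >= 5
    y2 + 4y3 >= 6
    y1, y2, y3 >= 0

Solving the primal: x* = (10, 1).
  primal value c^T x* = 56.
Solving the dual: y* = (2, 0, 1.5).
  dual value b^T y* = 56.
Strong duality: c^T x* = b^T y*. Confirmed.

56


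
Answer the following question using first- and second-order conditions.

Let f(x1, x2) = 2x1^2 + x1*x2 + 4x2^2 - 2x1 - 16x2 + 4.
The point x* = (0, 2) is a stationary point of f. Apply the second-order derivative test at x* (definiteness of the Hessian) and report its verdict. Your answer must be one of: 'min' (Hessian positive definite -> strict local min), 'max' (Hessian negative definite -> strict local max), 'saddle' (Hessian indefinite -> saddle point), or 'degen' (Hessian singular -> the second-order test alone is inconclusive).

Compute the Hessian H = grad^2 f:
  H = [[4, 1], [1, 8]]
Verify stationarity: grad f(x*) = H x* + g = (0, 0).
Eigenvalues of H: 3.7639, 8.2361.
Both eigenvalues > 0, so H is positive definite -> x* is a strict local min.

min


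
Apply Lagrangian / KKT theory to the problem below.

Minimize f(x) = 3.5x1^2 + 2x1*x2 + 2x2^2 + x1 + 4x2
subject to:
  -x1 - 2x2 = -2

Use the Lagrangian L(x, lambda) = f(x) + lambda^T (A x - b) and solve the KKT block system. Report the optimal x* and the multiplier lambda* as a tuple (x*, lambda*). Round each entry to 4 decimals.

Form the Lagrangian:
  L(x, lambda) = (1/2) x^T Q x + c^T x + lambda^T (A x - b)
Stationarity (grad_x L = 0): Q x + c + A^T lambda = 0.
Primal feasibility: A x = b.

This gives the KKT block system:
  [ Q   A^T ] [ x     ]   [-c ]
  [ A    0  ] [ lambda ] = [ b ]

Solving the linear system:
  x*      = (0.1667, 0.9167)
  lambda* = (4)
  f(x*)   = 5.9167

x* = (0.1667, 0.9167), lambda* = (4)


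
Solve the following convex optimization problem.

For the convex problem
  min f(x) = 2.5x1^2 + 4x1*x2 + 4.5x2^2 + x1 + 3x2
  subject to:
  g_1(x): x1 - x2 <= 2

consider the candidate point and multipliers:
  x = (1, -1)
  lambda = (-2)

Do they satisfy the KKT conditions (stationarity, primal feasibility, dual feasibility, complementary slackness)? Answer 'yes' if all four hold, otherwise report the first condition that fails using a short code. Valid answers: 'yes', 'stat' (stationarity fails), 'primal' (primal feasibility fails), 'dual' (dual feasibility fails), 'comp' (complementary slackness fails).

Gradient of f: grad f(x) = Q x + c = (2, -2)
Constraint values g_i(x) = a_i^T x - b_i:
  g_1((1, -1)) = 0
Stationarity residual: grad f(x) + sum_i lambda_i a_i = (0, 0)
  -> stationarity OK
Primal feasibility (all g_i <= 0): OK
Dual feasibility (all lambda_i >= 0): FAILS
Complementary slackness (lambda_i * g_i(x) = 0 for all i): OK

Verdict: the first failing condition is dual_feasibility -> dual.

dual


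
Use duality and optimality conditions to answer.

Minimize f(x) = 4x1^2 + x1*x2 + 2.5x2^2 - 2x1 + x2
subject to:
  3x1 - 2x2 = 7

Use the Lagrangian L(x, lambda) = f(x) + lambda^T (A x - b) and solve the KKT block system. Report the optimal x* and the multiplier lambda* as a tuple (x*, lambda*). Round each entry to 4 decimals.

Form the Lagrangian:
  L(x, lambda) = (1/2) x^T Q x + c^T x + lambda^T (A x - b)
Stationarity (grad_x L = 0): Q x + c + A^T lambda = 0.
Primal feasibility: A x = b.

This gives the KKT block system:
  [ Q   A^T ] [ x     ]   [-c ]
  [ A    0  ] [ lambda ] = [ b ]

Solving the linear system:
  x*      = (1.3596, -1.4607)
  lambda* = (-2.4719)
  f(x*)   = 6.5618

x* = (1.3596, -1.4607), lambda* = (-2.4719)


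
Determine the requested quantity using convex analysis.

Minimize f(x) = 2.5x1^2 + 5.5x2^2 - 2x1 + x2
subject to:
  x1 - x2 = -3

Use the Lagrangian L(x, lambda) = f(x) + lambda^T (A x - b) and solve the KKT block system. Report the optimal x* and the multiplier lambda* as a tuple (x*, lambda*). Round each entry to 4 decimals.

Form the Lagrangian:
  L(x, lambda) = (1/2) x^T Q x + c^T x + lambda^T (A x - b)
Stationarity (grad_x L = 0): Q x + c + A^T lambda = 0.
Primal feasibility: A x = b.

This gives the KKT block system:
  [ Q   A^T ] [ x     ]   [-c ]
  [ A    0  ] [ lambda ] = [ b ]

Solving the linear system:
  x*      = (-2, 1)
  lambda* = (12)
  f(x*)   = 20.5

x* = (-2, 1), lambda* = (12)


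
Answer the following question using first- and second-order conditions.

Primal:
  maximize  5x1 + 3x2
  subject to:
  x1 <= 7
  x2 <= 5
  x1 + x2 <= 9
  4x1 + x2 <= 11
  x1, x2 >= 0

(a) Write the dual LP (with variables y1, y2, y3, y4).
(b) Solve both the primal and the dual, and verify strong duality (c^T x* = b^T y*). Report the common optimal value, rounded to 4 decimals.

The standard primal-dual pair for 'max c^T x s.t. A x <= b, x >= 0' is:
  Dual:  min b^T y  s.t.  A^T y >= c,  y >= 0.

So the dual LP is:
  minimize  7y1 + 5y2 + 9y3 + 11y4
  subject to:
    y1 + y3 + 4y4 >= 5
    y2 + y3 + y4 >= 3
    y1, y2, y3, y4 >= 0

Solving the primal: x* = (1.5, 5).
  primal value c^T x* = 22.5.
Solving the dual: y* = (0, 1.75, 0, 1.25).
  dual value b^T y* = 22.5.
Strong duality: c^T x* = b^T y*. Confirmed.

22.5


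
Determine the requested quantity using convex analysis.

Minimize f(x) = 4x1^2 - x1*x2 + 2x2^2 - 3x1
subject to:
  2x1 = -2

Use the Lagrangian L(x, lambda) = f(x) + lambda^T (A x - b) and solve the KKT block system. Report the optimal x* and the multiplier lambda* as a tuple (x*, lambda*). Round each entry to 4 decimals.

Form the Lagrangian:
  L(x, lambda) = (1/2) x^T Q x + c^T x + lambda^T (A x - b)
Stationarity (grad_x L = 0): Q x + c + A^T lambda = 0.
Primal feasibility: A x = b.

This gives the KKT block system:
  [ Q   A^T ] [ x     ]   [-c ]
  [ A    0  ] [ lambda ] = [ b ]

Solving the linear system:
  x*      = (-1, -0.25)
  lambda* = (5.375)
  f(x*)   = 6.875

x* = (-1, -0.25), lambda* = (5.375)


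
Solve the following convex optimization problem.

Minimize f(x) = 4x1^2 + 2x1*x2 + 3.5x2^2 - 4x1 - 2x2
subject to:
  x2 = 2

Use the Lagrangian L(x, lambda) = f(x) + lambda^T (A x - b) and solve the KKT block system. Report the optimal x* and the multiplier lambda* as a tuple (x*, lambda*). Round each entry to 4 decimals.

Form the Lagrangian:
  L(x, lambda) = (1/2) x^T Q x + c^T x + lambda^T (A x - b)
Stationarity (grad_x L = 0): Q x + c + A^T lambda = 0.
Primal feasibility: A x = b.

This gives the KKT block system:
  [ Q   A^T ] [ x     ]   [-c ]
  [ A    0  ] [ lambda ] = [ b ]

Solving the linear system:
  x*      = (0, 2)
  lambda* = (-12)
  f(x*)   = 10

x* = (0, 2), lambda* = (-12)


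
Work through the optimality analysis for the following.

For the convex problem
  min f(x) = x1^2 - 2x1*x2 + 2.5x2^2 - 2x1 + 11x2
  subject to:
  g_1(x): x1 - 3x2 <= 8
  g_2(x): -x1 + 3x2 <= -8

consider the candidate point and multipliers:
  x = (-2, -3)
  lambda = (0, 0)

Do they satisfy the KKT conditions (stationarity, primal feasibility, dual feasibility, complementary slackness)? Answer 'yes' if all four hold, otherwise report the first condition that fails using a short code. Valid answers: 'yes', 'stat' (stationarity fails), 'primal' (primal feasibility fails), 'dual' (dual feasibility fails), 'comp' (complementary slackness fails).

Gradient of f: grad f(x) = Q x + c = (0, 0)
Constraint values g_i(x) = a_i^T x - b_i:
  g_1((-2, -3)) = -1
  g_2((-2, -3)) = 1
Stationarity residual: grad f(x) + sum_i lambda_i a_i = (0, 0)
  -> stationarity OK
Primal feasibility (all g_i <= 0): FAILS
Dual feasibility (all lambda_i >= 0): OK
Complementary slackness (lambda_i * g_i(x) = 0 for all i): OK

Verdict: the first failing condition is primal_feasibility -> primal.

primal


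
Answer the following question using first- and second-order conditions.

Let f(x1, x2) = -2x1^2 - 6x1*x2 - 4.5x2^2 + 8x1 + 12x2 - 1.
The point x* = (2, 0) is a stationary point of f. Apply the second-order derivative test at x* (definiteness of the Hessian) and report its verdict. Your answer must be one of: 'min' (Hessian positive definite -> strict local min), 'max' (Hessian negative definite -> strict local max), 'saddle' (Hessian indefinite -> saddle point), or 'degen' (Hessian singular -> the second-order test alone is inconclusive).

Compute the Hessian H = grad^2 f:
  H = [[-4, -6], [-6, -9]]
Verify stationarity: grad f(x*) = H x* + g = (0, 0).
Eigenvalues of H: -13, 0.
H has a zero eigenvalue (singular; negative semidefinite but not definite), so H is neither positive definite, negative definite, nor indefinite. The second-order test alone is inconclusive -> degen.
(Indeed, f is constant along the null direction of H through x*, so x* is not a strict local extremum.)

degen


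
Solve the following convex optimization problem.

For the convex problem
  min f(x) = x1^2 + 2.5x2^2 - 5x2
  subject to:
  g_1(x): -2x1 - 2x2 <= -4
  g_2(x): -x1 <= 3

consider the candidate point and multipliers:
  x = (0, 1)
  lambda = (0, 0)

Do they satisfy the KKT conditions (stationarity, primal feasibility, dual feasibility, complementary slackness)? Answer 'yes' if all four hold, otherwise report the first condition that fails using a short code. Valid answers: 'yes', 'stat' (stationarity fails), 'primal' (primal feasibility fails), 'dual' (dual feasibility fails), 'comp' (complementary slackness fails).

Gradient of f: grad f(x) = Q x + c = (0, 0)
Constraint values g_i(x) = a_i^T x - b_i:
  g_1((0, 1)) = 2
  g_2((0, 1)) = -3
Stationarity residual: grad f(x) + sum_i lambda_i a_i = (0, 0)
  -> stationarity OK
Primal feasibility (all g_i <= 0): FAILS
Dual feasibility (all lambda_i >= 0): OK
Complementary slackness (lambda_i * g_i(x) = 0 for all i): OK

Verdict: the first failing condition is primal_feasibility -> primal.

primal


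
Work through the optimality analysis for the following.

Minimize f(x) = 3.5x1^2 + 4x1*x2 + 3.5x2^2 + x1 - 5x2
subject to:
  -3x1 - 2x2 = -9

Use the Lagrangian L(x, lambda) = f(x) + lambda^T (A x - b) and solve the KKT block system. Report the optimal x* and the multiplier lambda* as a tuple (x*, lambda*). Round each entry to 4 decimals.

Form the Lagrangian:
  L(x, lambda) = (1/2) x^T Q x + c^T x + lambda^T (A x - b)
Stationarity (grad_x L = 0): Q x + c + A^T lambda = 0.
Primal feasibility: A x = b.

This gives the KKT block system:
  [ Q   A^T ] [ x     ]   [-c ]
  [ A    0  ] [ lambda ] = [ b ]

Solving the linear system:
  x*      = (1.9302, 1.6047)
  lambda* = (6.9767)
  f(x*)   = 28.3488

x* = (1.9302, 1.6047), lambda* = (6.9767)


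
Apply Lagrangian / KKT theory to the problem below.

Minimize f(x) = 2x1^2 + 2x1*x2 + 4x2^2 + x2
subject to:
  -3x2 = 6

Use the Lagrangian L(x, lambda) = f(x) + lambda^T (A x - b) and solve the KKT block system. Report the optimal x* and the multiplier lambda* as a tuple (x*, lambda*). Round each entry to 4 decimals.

Form the Lagrangian:
  L(x, lambda) = (1/2) x^T Q x + c^T x + lambda^T (A x - b)
Stationarity (grad_x L = 0): Q x + c + A^T lambda = 0.
Primal feasibility: A x = b.

This gives the KKT block system:
  [ Q   A^T ] [ x     ]   [-c ]
  [ A    0  ] [ lambda ] = [ b ]

Solving the linear system:
  x*      = (1, -2)
  lambda* = (-4.3333)
  f(x*)   = 12

x* = (1, -2), lambda* = (-4.3333)


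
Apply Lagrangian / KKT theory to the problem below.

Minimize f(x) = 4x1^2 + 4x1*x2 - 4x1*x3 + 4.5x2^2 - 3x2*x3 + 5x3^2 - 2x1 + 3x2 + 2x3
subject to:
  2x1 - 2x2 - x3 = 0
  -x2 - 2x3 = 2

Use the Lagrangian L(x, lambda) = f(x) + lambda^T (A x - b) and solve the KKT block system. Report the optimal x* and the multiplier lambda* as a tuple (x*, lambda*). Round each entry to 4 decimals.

Form the Lagrangian:
  L(x, lambda) = (1/2) x^T Q x + c^T x + lambda^T (A x - b)
Stationarity (grad_x L = 0): Q x + c + A^T lambda = 0.
Primal feasibility: A x = b.

This gives the KKT block system:
  [ Q   A^T ] [ x     ]   [-c ]
  [ A    0  ] [ lambda ] = [ b ]

Solving the linear system:
  x*      = (-0.6473, -0.1964, -0.9018)
  lambda* = (2.1786, -3.0089)
  f(x*)   = 2.4598

x* = (-0.6473, -0.1964, -0.9018), lambda* = (2.1786, -3.0089)


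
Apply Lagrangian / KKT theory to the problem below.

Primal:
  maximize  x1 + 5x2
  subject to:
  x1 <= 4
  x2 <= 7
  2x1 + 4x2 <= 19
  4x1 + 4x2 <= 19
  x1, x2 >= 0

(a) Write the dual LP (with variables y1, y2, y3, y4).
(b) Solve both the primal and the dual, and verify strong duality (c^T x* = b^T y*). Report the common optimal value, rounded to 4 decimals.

The standard primal-dual pair for 'max c^T x s.t. A x <= b, x >= 0' is:
  Dual:  min b^T y  s.t.  A^T y >= c,  y >= 0.

So the dual LP is:
  minimize  4y1 + 7y2 + 19y3 + 19y4
  subject to:
    y1 + 2y3 + 4y4 >= 1
    y2 + 4y3 + 4y4 >= 5
    y1, y2, y3, y4 >= 0

Solving the primal: x* = (0, 4.75).
  primal value c^T x* = 23.75.
Solving the dual: y* = (0, 0, 0, 1.25).
  dual value b^T y* = 23.75.
Strong duality: c^T x* = b^T y*. Confirmed.

23.75


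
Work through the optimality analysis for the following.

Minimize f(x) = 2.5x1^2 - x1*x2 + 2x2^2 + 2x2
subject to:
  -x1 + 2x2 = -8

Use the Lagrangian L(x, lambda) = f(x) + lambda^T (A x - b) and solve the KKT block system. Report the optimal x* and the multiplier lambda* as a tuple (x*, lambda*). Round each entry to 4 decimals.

Form the Lagrangian:
  L(x, lambda) = (1/2) x^T Q x + c^T x + lambda^T (A x - b)
Stationarity (grad_x L = 0): Q x + c + A^T lambda = 0.
Primal feasibility: A x = b.

This gives the KKT block system:
  [ Q   A^T ] [ x     ]   [-c ]
  [ A    0  ] [ lambda ] = [ b ]

Solving the linear system:
  x*      = (0.6, -3.7)
  lambda* = (6.7)
  f(x*)   = 23.1

x* = (0.6, -3.7), lambda* = (6.7)


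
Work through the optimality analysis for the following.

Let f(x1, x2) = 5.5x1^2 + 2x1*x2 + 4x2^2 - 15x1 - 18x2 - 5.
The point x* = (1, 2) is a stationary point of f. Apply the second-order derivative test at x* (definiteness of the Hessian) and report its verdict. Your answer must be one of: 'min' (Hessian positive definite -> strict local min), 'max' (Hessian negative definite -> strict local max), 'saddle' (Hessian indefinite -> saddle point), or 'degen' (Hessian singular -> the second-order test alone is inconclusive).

Compute the Hessian H = grad^2 f:
  H = [[11, 2], [2, 8]]
Verify stationarity: grad f(x*) = H x* + g = (0, 0).
Eigenvalues of H: 7, 12.
Both eigenvalues > 0, so H is positive definite -> x* is a strict local min.

min


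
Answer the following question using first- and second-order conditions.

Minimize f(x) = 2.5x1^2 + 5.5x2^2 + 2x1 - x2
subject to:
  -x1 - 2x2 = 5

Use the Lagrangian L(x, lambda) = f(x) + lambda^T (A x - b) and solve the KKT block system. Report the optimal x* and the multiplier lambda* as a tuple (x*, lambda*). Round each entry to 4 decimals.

Form the Lagrangian:
  L(x, lambda) = (1/2) x^T Q x + c^T x + lambda^T (A x - b)
Stationarity (grad_x L = 0): Q x + c + A^T lambda = 0.
Primal feasibility: A x = b.

This gives the KKT block system:
  [ Q   A^T ] [ x     ]   [-c ]
  [ A    0  ] [ lambda ] = [ b ]

Solving the linear system:
  x*      = (-2.0968, -1.4516)
  lambda* = (-8.4839)
  f(x*)   = 19.8387

x* = (-2.0968, -1.4516), lambda* = (-8.4839)


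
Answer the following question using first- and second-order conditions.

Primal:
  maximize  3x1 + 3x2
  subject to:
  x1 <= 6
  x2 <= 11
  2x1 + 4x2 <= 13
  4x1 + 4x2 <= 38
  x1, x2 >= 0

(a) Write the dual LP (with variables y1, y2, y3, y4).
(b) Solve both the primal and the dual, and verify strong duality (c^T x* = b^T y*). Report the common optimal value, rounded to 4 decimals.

The standard primal-dual pair for 'max c^T x s.t. A x <= b, x >= 0' is:
  Dual:  min b^T y  s.t.  A^T y >= c,  y >= 0.

So the dual LP is:
  minimize  6y1 + 11y2 + 13y3 + 38y4
  subject to:
    y1 + 2y3 + 4y4 >= 3
    y2 + 4y3 + 4y4 >= 3
    y1, y2, y3, y4 >= 0

Solving the primal: x* = (6, 0.25).
  primal value c^T x* = 18.75.
Solving the dual: y* = (1.5, 0, 0.75, 0).
  dual value b^T y* = 18.75.
Strong duality: c^T x* = b^T y*. Confirmed.

18.75


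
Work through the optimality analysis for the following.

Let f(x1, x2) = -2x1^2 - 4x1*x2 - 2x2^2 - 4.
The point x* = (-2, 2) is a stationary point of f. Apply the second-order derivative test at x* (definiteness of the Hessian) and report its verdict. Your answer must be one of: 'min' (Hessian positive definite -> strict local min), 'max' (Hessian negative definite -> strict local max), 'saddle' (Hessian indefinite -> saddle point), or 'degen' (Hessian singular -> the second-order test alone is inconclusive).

Compute the Hessian H = grad^2 f:
  H = [[-4, -4], [-4, -4]]
Verify stationarity: grad f(x*) = H x* + g = (0, 0).
Eigenvalues of H: -8, 0.
H has a zero eigenvalue (singular; negative semidefinite but not definite), so H is neither positive definite, negative definite, nor indefinite. The second-order test alone is inconclusive -> degen.
(Indeed, f is constant along the null direction of H through x*, so x* is not a strict local extremum.)

degen


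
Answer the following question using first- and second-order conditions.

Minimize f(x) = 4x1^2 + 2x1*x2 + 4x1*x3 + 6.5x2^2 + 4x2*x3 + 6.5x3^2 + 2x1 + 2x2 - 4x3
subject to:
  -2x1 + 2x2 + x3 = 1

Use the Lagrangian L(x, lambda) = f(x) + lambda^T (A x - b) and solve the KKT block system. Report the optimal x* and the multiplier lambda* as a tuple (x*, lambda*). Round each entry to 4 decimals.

Form the Lagrangian:
  L(x, lambda) = (1/2) x^T Q x + c^T x + lambda^T (A x - b)
Stationarity (grad_x L = 0): Q x + c + A^T lambda = 0.
Primal feasibility: A x = b.

This gives the KKT block system:
  [ Q   A^T ] [ x     ]   [-c ]
  [ A    0  ] [ lambda ] = [ b ]

Solving the linear system:
  x*      = (-0.4706, -0.2353, 0.5294)
  lambda* = (-0.0588)
  f(x*)   = -1.7353

x* = (-0.4706, -0.2353, 0.5294), lambda* = (-0.0588)


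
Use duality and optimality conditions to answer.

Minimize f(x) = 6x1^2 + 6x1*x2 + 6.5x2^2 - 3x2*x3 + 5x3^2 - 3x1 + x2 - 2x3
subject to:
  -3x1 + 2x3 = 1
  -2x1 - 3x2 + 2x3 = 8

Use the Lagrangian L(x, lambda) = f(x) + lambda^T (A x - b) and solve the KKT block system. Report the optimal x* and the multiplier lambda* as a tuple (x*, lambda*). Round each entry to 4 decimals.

Form the Lagrangian:
  L(x, lambda) = (1/2) x^T Q x + c^T x + lambda^T (A x - b)
Stationarity (grad_x L = 0): Q x + c + A^T lambda = 0.
Primal feasibility: A x = b.

This gives the KKT block system:
  [ Q   A^T ] [ x     ]   [-c ]
  [ A    0  ] [ lambda ] = [ b ]

Solving the linear system:
  x*      = (0.3323, -2.2226, 0.9985)
  lambda* = (2.3053, -9.6316)
  f(x*)   = 34.7654

x* = (0.3323, -2.2226, 0.9985), lambda* = (2.3053, -9.6316)


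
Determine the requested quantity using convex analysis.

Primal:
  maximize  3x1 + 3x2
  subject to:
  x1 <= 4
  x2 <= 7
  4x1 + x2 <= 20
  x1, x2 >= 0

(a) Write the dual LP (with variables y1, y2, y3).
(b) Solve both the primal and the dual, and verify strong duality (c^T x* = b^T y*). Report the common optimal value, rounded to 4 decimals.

The standard primal-dual pair for 'max c^T x s.t. A x <= b, x >= 0' is:
  Dual:  min b^T y  s.t.  A^T y >= c,  y >= 0.

So the dual LP is:
  minimize  4y1 + 7y2 + 20y3
  subject to:
    y1 + 4y3 >= 3
    y2 + y3 >= 3
    y1, y2, y3 >= 0

Solving the primal: x* = (3.25, 7).
  primal value c^T x* = 30.75.
Solving the dual: y* = (0, 2.25, 0.75).
  dual value b^T y* = 30.75.
Strong duality: c^T x* = b^T y*. Confirmed.

30.75


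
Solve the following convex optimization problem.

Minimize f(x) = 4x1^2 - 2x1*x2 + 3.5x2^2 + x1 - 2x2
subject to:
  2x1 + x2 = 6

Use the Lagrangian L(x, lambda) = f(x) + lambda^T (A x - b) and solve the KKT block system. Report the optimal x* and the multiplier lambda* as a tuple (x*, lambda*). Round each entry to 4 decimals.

Form the Lagrangian:
  L(x, lambda) = (1/2) x^T Q x + c^T x + lambda^T (A x - b)
Stationarity (grad_x L = 0): Q x + c + A^T lambda = 0.
Primal feasibility: A x = b.

This gives the KKT block system:
  [ Q   A^T ] [ x     ]   [-c ]
  [ A    0  ] [ lambda ] = [ b ]

Solving the linear system:
  x*      = (2.0682, 1.8636)
  lambda* = (-6.9091)
  f(x*)   = 19.8977

x* = (2.0682, 1.8636), lambda* = (-6.9091)


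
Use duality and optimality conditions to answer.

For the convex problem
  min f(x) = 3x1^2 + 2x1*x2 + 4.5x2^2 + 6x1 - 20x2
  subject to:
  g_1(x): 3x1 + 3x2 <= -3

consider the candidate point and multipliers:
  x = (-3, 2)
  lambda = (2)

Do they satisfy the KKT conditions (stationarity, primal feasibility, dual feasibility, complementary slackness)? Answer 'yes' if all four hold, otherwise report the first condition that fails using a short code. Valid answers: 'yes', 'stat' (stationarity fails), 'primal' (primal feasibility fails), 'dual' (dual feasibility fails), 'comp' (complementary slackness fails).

Gradient of f: grad f(x) = Q x + c = (-8, -8)
Constraint values g_i(x) = a_i^T x - b_i:
  g_1((-3, 2)) = 0
Stationarity residual: grad f(x) + sum_i lambda_i a_i = (-2, -2)
  -> stationarity FAILS
Primal feasibility (all g_i <= 0): OK
Dual feasibility (all lambda_i >= 0): OK
Complementary slackness (lambda_i * g_i(x) = 0 for all i): OK

Verdict: the first failing condition is stationarity -> stat.

stat


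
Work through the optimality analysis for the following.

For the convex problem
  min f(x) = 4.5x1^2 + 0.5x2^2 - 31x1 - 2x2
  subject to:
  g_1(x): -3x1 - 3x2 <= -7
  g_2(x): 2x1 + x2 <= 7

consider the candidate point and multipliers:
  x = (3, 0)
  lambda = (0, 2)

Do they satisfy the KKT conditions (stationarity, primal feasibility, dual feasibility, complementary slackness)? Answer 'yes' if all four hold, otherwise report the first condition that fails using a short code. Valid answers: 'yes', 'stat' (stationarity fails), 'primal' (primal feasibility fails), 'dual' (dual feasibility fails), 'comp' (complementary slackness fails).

Gradient of f: grad f(x) = Q x + c = (-4, -2)
Constraint values g_i(x) = a_i^T x - b_i:
  g_1((3, 0)) = -2
  g_2((3, 0)) = -1
Stationarity residual: grad f(x) + sum_i lambda_i a_i = (0, 0)
  -> stationarity OK
Primal feasibility (all g_i <= 0): OK
Dual feasibility (all lambda_i >= 0): OK
Complementary slackness (lambda_i * g_i(x) = 0 for all i): FAILS

Verdict: the first failing condition is complementary_slackness -> comp.

comp


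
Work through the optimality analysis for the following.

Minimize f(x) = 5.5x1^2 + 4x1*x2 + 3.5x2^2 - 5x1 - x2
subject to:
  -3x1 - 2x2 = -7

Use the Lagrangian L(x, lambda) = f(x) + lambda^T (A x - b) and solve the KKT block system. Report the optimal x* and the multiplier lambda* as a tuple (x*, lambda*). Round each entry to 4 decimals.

Form the Lagrangian:
  L(x, lambda) = (1/2) x^T Q x + c^T x + lambda^T (A x - b)
Stationarity (grad_x L = 0): Q x + c + A^T lambda = 0.
Primal feasibility: A x = b.

This gives the KKT block system:
  [ Q   A^T ] [ x     ]   [-c ]
  [ A    0  ] [ lambda ] = [ b ]

Solving the linear system:
  x*      = (1.7797, 0.8305)
  lambda* = (5.9661)
  f(x*)   = 16.0169

x* = (1.7797, 0.8305), lambda* = (5.9661)


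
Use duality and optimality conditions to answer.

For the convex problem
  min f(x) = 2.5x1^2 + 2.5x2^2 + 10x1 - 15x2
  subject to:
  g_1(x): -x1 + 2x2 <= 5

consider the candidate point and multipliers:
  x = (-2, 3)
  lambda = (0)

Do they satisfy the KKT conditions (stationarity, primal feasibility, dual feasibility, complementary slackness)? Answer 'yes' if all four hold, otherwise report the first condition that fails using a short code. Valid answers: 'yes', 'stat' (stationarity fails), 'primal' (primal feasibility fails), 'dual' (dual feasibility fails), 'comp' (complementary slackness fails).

Gradient of f: grad f(x) = Q x + c = (0, 0)
Constraint values g_i(x) = a_i^T x - b_i:
  g_1((-2, 3)) = 3
Stationarity residual: grad f(x) + sum_i lambda_i a_i = (0, 0)
  -> stationarity OK
Primal feasibility (all g_i <= 0): FAILS
Dual feasibility (all lambda_i >= 0): OK
Complementary slackness (lambda_i * g_i(x) = 0 for all i): OK

Verdict: the first failing condition is primal_feasibility -> primal.

primal


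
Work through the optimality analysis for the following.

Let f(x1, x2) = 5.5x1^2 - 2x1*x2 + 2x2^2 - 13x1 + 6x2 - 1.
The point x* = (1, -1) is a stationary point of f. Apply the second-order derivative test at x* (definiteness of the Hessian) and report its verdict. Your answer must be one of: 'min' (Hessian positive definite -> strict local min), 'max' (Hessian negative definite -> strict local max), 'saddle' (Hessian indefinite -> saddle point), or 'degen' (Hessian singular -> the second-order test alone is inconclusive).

Compute the Hessian H = grad^2 f:
  H = [[11, -2], [-2, 4]]
Verify stationarity: grad f(x*) = H x* + g = (0, 0).
Eigenvalues of H: 3.4689, 11.5311.
Both eigenvalues > 0, so H is positive definite -> x* is a strict local min.

min


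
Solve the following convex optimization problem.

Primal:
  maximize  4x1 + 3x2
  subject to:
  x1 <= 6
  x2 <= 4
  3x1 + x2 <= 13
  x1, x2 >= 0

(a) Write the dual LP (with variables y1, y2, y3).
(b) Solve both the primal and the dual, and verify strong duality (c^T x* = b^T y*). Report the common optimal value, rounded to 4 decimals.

The standard primal-dual pair for 'max c^T x s.t. A x <= b, x >= 0' is:
  Dual:  min b^T y  s.t.  A^T y >= c,  y >= 0.

So the dual LP is:
  minimize  6y1 + 4y2 + 13y3
  subject to:
    y1 + 3y3 >= 4
    y2 + y3 >= 3
    y1, y2, y3 >= 0

Solving the primal: x* = (3, 4).
  primal value c^T x* = 24.
Solving the dual: y* = (0, 1.6667, 1.3333).
  dual value b^T y* = 24.
Strong duality: c^T x* = b^T y*. Confirmed.

24


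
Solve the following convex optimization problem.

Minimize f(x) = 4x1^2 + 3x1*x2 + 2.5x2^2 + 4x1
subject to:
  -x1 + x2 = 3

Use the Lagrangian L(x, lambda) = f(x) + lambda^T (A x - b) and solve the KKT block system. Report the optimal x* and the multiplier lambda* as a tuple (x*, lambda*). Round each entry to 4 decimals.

Form the Lagrangian:
  L(x, lambda) = (1/2) x^T Q x + c^T x + lambda^T (A x - b)
Stationarity (grad_x L = 0): Q x + c + A^T lambda = 0.
Primal feasibility: A x = b.

This gives the KKT block system:
  [ Q   A^T ] [ x     ]   [-c ]
  [ A    0  ] [ lambda ] = [ b ]

Solving the linear system:
  x*      = (-1.4737, 1.5263)
  lambda* = (-3.2105)
  f(x*)   = 1.8684

x* = (-1.4737, 1.5263), lambda* = (-3.2105)


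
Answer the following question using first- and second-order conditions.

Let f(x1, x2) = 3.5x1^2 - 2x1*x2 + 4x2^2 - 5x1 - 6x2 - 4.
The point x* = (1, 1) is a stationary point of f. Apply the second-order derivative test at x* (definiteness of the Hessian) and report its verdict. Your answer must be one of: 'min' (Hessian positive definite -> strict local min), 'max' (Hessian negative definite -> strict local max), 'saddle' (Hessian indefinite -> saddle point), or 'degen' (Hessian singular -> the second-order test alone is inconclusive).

Compute the Hessian H = grad^2 f:
  H = [[7, -2], [-2, 8]]
Verify stationarity: grad f(x*) = H x* + g = (0, 0).
Eigenvalues of H: 5.4384, 9.5616.
Both eigenvalues > 0, so H is positive definite -> x* is a strict local min.

min


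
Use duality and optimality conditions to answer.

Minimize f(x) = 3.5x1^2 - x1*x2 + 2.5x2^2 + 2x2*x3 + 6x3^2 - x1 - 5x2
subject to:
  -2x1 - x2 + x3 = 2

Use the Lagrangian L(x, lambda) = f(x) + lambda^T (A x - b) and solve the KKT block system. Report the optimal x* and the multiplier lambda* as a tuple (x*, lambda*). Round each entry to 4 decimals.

Form the Lagrangian:
  L(x, lambda) = (1/2) x^T Q x + c^T x + lambda^T (A x - b)
Stationarity (grad_x L = 0): Q x + c + A^T lambda = 0.
Primal feasibility: A x = b.

This gives the KKT block system:
  [ Q   A^T ] [ x     ]   [-c ]
  [ A    0  ] [ lambda ] = [ b ]

Solving the linear system:
  x*      = (-0.8592, 0.0094, 0.2911)
  lambda* = (-3.5117)
  f(x*)   = 3.9178

x* = (-0.8592, 0.0094, 0.2911), lambda* = (-3.5117)


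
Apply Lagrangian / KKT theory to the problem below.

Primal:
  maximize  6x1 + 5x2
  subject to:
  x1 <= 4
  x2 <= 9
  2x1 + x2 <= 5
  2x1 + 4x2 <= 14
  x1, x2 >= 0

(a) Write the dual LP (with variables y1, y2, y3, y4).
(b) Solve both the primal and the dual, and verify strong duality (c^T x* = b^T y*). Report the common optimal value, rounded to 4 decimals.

The standard primal-dual pair for 'max c^T x s.t. A x <= b, x >= 0' is:
  Dual:  min b^T y  s.t.  A^T y >= c,  y >= 0.

So the dual LP is:
  minimize  4y1 + 9y2 + 5y3 + 14y4
  subject to:
    y1 + 2y3 + 2y4 >= 6
    y2 + y3 + 4y4 >= 5
    y1, y2, y3, y4 >= 0

Solving the primal: x* = (1, 3).
  primal value c^T x* = 21.
Solving the dual: y* = (0, 0, 2.3333, 0.6667).
  dual value b^T y* = 21.
Strong duality: c^T x* = b^T y*. Confirmed.

21


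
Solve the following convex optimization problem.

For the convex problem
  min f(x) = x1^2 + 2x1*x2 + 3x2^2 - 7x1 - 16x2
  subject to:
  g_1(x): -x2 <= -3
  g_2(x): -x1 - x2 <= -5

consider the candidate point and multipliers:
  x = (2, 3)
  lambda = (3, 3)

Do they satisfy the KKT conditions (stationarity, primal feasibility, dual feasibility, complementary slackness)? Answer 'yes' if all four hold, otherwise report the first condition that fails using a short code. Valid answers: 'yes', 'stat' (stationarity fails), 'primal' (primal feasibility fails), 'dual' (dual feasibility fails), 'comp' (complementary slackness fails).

Gradient of f: grad f(x) = Q x + c = (3, 6)
Constraint values g_i(x) = a_i^T x - b_i:
  g_1((2, 3)) = 0
  g_2((2, 3)) = 0
Stationarity residual: grad f(x) + sum_i lambda_i a_i = (0, 0)
  -> stationarity OK
Primal feasibility (all g_i <= 0): OK
Dual feasibility (all lambda_i >= 0): OK
Complementary slackness (lambda_i * g_i(x) = 0 for all i): OK

Verdict: yes, KKT holds.

yes


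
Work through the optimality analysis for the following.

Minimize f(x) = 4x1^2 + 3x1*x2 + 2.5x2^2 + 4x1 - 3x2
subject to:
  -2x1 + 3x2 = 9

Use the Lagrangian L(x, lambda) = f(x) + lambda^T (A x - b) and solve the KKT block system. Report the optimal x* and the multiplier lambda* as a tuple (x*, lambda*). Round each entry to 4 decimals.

Form the Lagrangian:
  L(x, lambda) = (1/2) x^T Q x + c^T x + lambda^T (A x - b)
Stationarity (grad_x L = 0): Q x + c + A^T lambda = 0.
Primal feasibility: A x = b.

This gives the KKT block system:
  [ Q   A^T ] [ x     ]   [-c ]
  [ A    0  ] [ lambda ] = [ b ]

Solving the linear system:
  x*      = (-1.4766, 2.0156)
  lambda* = (-0.8828)
  f(x*)   = -2.0039

x* = (-1.4766, 2.0156), lambda* = (-0.8828)


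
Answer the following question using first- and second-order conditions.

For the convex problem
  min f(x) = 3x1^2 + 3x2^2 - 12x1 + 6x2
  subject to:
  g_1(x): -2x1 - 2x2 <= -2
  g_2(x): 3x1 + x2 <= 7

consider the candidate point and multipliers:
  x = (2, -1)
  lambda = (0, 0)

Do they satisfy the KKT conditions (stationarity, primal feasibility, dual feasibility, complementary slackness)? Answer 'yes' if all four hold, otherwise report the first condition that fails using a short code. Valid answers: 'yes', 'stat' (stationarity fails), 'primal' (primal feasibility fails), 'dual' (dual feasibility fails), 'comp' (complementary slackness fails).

Gradient of f: grad f(x) = Q x + c = (0, 0)
Constraint values g_i(x) = a_i^T x - b_i:
  g_1((2, -1)) = 0
  g_2((2, -1)) = -2
Stationarity residual: grad f(x) + sum_i lambda_i a_i = (0, 0)
  -> stationarity OK
Primal feasibility (all g_i <= 0): OK
Dual feasibility (all lambda_i >= 0): OK
Complementary slackness (lambda_i * g_i(x) = 0 for all i): OK

Verdict: yes, KKT holds.

yes


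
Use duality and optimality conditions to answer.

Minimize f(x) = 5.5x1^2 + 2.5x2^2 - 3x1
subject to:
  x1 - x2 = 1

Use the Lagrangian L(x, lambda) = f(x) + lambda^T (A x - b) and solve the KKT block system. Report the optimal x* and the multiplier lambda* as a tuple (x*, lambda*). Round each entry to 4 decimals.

Form the Lagrangian:
  L(x, lambda) = (1/2) x^T Q x + c^T x + lambda^T (A x - b)
Stationarity (grad_x L = 0): Q x + c + A^T lambda = 0.
Primal feasibility: A x = b.

This gives the KKT block system:
  [ Q   A^T ] [ x     ]   [-c ]
  [ A    0  ] [ lambda ] = [ b ]

Solving the linear system:
  x*      = (0.5, -0.5)
  lambda* = (-2.5)
  f(x*)   = 0.5

x* = (0.5, -0.5), lambda* = (-2.5)


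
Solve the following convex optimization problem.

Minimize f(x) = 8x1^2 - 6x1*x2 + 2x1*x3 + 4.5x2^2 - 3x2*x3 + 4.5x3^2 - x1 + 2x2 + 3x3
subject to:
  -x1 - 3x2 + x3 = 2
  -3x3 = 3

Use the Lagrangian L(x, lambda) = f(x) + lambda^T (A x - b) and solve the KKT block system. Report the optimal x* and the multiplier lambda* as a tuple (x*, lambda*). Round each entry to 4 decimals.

Form the Lagrangian:
  L(x, lambda) = (1/2) x^T Q x + c^T x + lambda^T (A x - b)
Stationarity (grad_x L = 0): Q x + c + A^T lambda = 0.
Primal feasibility: A x = b.

This gives the KKT block system:
  [ Q   A^T ] [ x     ]   [-c ]
  [ A    0  ] [ lambda ] = [ b ]

Solving the linear system:
  x*      = (-0.2063, -0.9312, -1)
  lambda* = (-0.7143, -1.4444)
  f(x*)   = 0.5529

x* = (-0.2063, -0.9312, -1), lambda* = (-0.7143, -1.4444)


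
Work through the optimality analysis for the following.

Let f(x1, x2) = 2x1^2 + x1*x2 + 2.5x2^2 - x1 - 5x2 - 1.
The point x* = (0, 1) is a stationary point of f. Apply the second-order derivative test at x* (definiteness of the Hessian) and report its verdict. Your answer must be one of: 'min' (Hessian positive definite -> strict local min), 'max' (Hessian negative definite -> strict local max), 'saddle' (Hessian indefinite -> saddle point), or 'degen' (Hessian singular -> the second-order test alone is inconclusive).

Compute the Hessian H = grad^2 f:
  H = [[4, 1], [1, 5]]
Verify stationarity: grad f(x*) = H x* + g = (0, 0).
Eigenvalues of H: 3.382, 5.618.
Both eigenvalues > 0, so H is positive definite -> x* is a strict local min.

min


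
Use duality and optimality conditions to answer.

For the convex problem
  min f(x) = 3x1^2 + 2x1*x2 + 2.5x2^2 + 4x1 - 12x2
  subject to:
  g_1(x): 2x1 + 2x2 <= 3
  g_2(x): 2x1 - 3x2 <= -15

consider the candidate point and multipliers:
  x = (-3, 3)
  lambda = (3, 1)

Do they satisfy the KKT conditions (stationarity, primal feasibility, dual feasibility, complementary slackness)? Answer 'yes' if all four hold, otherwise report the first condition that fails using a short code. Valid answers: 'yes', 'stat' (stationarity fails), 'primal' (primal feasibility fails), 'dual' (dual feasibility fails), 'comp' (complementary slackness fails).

Gradient of f: grad f(x) = Q x + c = (-8, -3)
Constraint values g_i(x) = a_i^T x - b_i:
  g_1((-3, 3)) = -3
  g_2((-3, 3)) = 0
Stationarity residual: grad f(x) + sum_i lambda_i a_i = (0, 0)
  -> stationarity OK
Primal feasibility (all g_i <= 0): OK
Dual feasibility (all lambda_i >= 0): OK
Complementary slackness (lambda_i * g_i(x) = 0 for all i): FAILS

Verdict: the first failing condition is complementary_slackness -> comp.

comp


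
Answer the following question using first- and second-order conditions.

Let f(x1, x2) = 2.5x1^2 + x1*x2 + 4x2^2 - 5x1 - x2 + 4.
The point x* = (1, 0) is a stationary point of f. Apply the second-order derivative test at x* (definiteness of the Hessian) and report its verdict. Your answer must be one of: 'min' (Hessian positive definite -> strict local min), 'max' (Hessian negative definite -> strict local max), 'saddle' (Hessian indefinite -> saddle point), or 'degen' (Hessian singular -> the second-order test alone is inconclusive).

Compute the Hessian H = grad^2 f:
  H = [[5, 1], [1, 8]]
Verify stationarity: grad f(x*) = H x* + g = (0, 0).
Eigenvalues of H: 4.6972, 8.3028.
Both eigenvalues > 0, so H is positive definite -> x* is a strict local min.

min


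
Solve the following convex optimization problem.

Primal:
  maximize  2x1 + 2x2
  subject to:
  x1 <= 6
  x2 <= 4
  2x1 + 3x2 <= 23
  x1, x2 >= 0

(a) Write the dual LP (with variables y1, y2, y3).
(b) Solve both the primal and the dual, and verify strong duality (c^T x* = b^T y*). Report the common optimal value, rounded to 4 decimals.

The standard primal-dual pair for 'max c^T x s.t. A x <= b, x >= 0' is:
  Dual:  min b^T y  s.t.  A^T y >= c,  y >= 0.

So the dual LP is:
  minimize  6y1 + 4y2 + 23y3
  subject to:
    y1 + 2y3 >= 2
    y2 + 3y3 >= 2
    y1, y2, y3 >= 0

Solving the primal: x* = (6, 3.6667).
  primal value c^T x* = 19.3333.
Solving the dual: y* = (0.6667, 0, 0.6667).
  dual value b^T y* = 19.3333.
Strong duality: c^T x* = b^T y*. Confirmed.

19.3333
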